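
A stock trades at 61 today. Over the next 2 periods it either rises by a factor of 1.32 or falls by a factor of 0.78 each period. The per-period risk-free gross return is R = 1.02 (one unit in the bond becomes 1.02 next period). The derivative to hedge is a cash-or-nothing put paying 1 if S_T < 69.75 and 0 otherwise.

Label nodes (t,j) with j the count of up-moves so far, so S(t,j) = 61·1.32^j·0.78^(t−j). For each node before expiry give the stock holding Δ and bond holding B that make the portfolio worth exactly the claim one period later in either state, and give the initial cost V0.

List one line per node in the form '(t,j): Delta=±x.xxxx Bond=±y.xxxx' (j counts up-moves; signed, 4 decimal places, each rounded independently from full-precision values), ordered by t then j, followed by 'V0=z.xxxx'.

Risk-neutral probability p* = (R−d)/(u−d) = (1.02−0.78)/(1.32−0.78) = 0.4444.
At expiry t=2: V(2,0)=1.0000, V(2,1)=1.0000, V(2,2)=0.0000
(1,0): S=47.5800. Δ = (V_up−V_dn)/(S_up−S_dn) = (1.0000−1.0000)/(62.8056−37.1124) = 0.0000. V = [p*·1.0000 + (1−p*)·1.0000]/1.02 = 0.9804. B = V − Δ·S = 0.9804.
(1,1): S=80.5200. Δ = (V_up−V_dn)/(S_up−S_dn) = (0.0000−1.0000)/(106.2864−62.8056) = -0.0230. V = [p*·0.0000 + (1−p*)·1.0000]/1.02 = 0.5447. B = V − Δ·S = 2.3965.
(0,0): S=61.0000. Δ = (V_up−V_dn)/(S_up−S_dn) = (0.5447−0.9804)/(80.5200−47.5800) = -0.0132. V = [p*·0.5447 + (1−p*)·0.9804]/1.02 = 0.7713. B = V − Δ·S = 1.5782.
Self-financing check: at every node Δ·S+B equals the discounted successor values.

(0,0): Delta=-0.0132 Bond=1.5782
(1,0): Delta=0.0000 Bond=0.9804
(1,1): Delta=-0.0230 Bond=2.3965
V0=0.7713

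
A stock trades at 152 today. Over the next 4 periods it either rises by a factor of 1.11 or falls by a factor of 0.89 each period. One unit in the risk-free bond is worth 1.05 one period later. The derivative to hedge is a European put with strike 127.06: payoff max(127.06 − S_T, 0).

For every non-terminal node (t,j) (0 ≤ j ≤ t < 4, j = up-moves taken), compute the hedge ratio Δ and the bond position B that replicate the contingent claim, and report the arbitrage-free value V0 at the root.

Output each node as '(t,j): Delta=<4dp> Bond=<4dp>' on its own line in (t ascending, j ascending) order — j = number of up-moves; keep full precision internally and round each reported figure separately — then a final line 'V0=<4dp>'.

Risk-neutral probability p* = (R−d)/(u−d) = (1.05−0.89)/(1.11−0.89) = 0.7273.
Terminal values V(4,·): V(4,0)=31.6918, V(4,1)=8.1176, V(4,2)=0.0000, V(4,3)=0.0000, V(4,4)=0.0000
(3,0): S=107.1553. Δ = (V_up−V_dn)/(S_up−S_dn) = (8.1176−31.6918)/(118.9424−95.3682) = -1.0000. V = [p*·8.1176 + (1−p*)·31.6918]/1.05 = 13.8542. B = V − Δ·S = 121.0095.
(3,1): S=133.6431. Δ = (V_up−V_dn)/(S_up−S_dn) = (0.0000−8.1176)/(148.3439−118.9424) = -0.2761. V = [p*·0.0000 + (1−p*)·8.1176]/1.05 = 2.1085. B = V − Δ·S = 39.0068.
(3,2): S=166.6785. Δ = (V_up−V_dn)/(S_up−S_dn) = (0.0000−0.0000)/(185.0131−148.3439) = 0.0000. V = [p*·0.0000 + (1−p*)·0.0000]/1.05 = 0.0000. B = V − Δ·S = 0.0000.
(3,3): S=207.8799. Δ = (V_up−V_dn)/(S_up−S_dn) = (0.0000−0.0000)/(230.7467−185.0131) = 0.0000. V = [p*·0.0000 + (1−p*)·0.0000]/1.05 = 0.0000. B = V − Δ·S = 0.0000.
(2,0): S=120.3992. Δ = (V_up−V_dn)/(S_up−S_dn) = (2.1085−13.8542)/(133.6431−107.1553) = -0.4434. V = [p*·2.1085 + (1−p*)·13.8542]/1.05 = 5.0589. B = V − Δ·S = 58.4487.
(2,1): S=150.1608. Δ = (V_up−V_dn)/(S_up−S_dn) = (0.0000−2.1085)/(166.6785−133.6431) = -0.0638. V = [p*·0.0000 + (1−p*)·2.1085]/1.05 = 0.5477. B = V − Δ·S = 10.1316.
(2,2): S=187.2792. Δ = (V_up−V_dn)/(S_up−S_dn) = (0.0000−0.0000)/(207.8799−166.6785) = 0.0000. V = [p*·0.0000 + (1−p*)·0.0000]/1.05 = 0.0000. B = V − Δ·S = 0.0000.
(1,0): S=135.2800. Δ = (V_up−V_dn)/(S_up−S_dn) = (0.5477−5.0589)/(150.1608−120.3992) = -0.1516. V = [p*·0.5477 + (1−p*)·5.0589]/1.05 = 1.6933. B = V − Δ·S = 22.1991.
(1,1): S=168.7200. Δ = (V_up−V_dn)/(S_up−S_dn) = (0.0000−0.5477)/(187.2792−150.1608) = -0.0148. V = [p*·0.0000 + (1−p*)·0.5477]/1.05 = 0.1422. B = V − Δ·S = 2.6316.
(0,0): S=152.0000. Δ = (V_up−V_dn)/(S_up−S_dn) = (0.1422−1.6933)/(168.7200−135.2800) = -0.0464. V = [p*·0.1422 + (1−p*)·1.6933]/1.05 = 0.5384. B = V − Δ·S = 7.5887.
The time-0 hedge costs 0.5384, which is the no-arbitrage price.

(0,0): Delta=-0.0464 Bond=7.5887
(1,0): Delta=-0.1516 Bond=22.1991
(1,1): Delta=-0.0148 Bond=2.6316
(2,0): Delta=-0.4434 Bond=58.4487
(2,1): Delta=-0.0638 Bond=10.1316
(2,2): Delta=0.0000 Bond=0.0000
(3,0): Delta=-1.0000 Bond=121.0095
(3,1): Delta=-0.2761 Bond=39.0068
(3,2): Delta=0.0000 Bond=0.0000
(3,3): Delta=0.0000 Bond=0.0000
V0=0.5384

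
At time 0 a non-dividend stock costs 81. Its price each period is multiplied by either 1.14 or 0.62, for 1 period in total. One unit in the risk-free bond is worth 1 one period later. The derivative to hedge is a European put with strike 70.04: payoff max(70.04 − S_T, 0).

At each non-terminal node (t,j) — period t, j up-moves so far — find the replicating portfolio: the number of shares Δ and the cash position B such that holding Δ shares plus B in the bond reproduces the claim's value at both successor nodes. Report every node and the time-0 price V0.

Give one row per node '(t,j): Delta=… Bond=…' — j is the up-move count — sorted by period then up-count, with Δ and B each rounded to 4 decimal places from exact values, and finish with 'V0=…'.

Since d<R<u, set p* = (R−d)/(u−d) = 0.7308; price each node as the discounted p*-expectation of its children.
At expiry t=1: V(1,0)=19.8200, V(1,1)=0.0000
(0,0): S=81.0000. Δ = (V_up−V_dn)/(S_up−S_dn) = (0.0000−19.8200)/(92.3400−50.2200) = -0.4706. V = [p*·0.0000 + (1−p*)·19.8200]/1 = 5.3362. B = V − Δ·S = 43.4515.
Check: Δ(0,0)·S0 + B(0,0) = 5.3362 = V0.

(0,0): Delta=-0.4706 Bond=43.4515
V0=5.3362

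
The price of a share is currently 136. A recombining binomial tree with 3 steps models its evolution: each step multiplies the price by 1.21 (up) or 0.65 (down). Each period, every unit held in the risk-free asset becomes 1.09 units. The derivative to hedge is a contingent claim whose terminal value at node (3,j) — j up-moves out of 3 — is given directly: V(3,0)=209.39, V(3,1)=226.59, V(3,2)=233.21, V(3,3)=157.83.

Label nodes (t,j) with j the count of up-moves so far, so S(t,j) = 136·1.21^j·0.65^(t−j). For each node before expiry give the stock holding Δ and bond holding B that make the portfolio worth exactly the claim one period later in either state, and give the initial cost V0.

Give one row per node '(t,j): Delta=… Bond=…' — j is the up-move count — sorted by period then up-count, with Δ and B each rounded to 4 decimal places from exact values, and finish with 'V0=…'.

The replicating-portfolio and risk-neutral prices coincide; use p* = (1.09−0.65)/(1.21−0.65) = 0.7857 for the latter.
Payoff layer (t=3): V(3,0)=209.3900, V(3,1)=226.5900, V(3,2)=233.2100, V(3,3)=157.8300
  t=2,j=0: stock 57.4600 → up 69.5266 (V=226.5900), down 37.3490 (V=209.3900). Price 204.4993; hedge Δ=0.5345, bond B=173.7851.
  t=2,j=1: stock 106.9640 → up 129.4264 (V=233.2100), down 69.5266 (V=226.5900). Price 212.6527; hedge Δ=0.1105, bond B=200.8313.
  t=2,j=2: stock 199.1176 → up 240.9323 (V=157.8300), down 129.4264 (V=233.2100). Price 159.6173; hedge Δ=-0.6760, bond B=294.2244.
  t=1,j=0: stock 88.4000 → up 106.9640 (V=212.6527), down 57.4600 (V=204.4993). Price 193.4913; hedge Δ=0.1647, bond B=178.9318.
  t=1,j=1: stock 164.5600 → up 199.1176 (V=159.6173), down 106.9640 (V=212.6527). Price 156.8642; hedge Δ=-0.5755, bond B=251.5703.
  t=0,j=0: stock 136.0000 → up 164.5600 (V=156.8642), down 88.4000 (V=193.4913). Price 151.1128; hedge Δ=-0.4809, bond B=216.5183.
The time-0 hedge costs 151.1128, which is the no-arbitrage price.

(0,0): Delta=-0.4809 Bond=216.5183
(1,0): Delta=0.1647 Bond=178.9318
(1,1): Delta=-0.5755 Bond=251.5703
(2,0): Delta=0.5345 Bond=173.7851
(2,1): Delta=0.1105 Bond=200.8313
(2,2): Delta=-0.6760 Bond=294.2244
V0=151.1128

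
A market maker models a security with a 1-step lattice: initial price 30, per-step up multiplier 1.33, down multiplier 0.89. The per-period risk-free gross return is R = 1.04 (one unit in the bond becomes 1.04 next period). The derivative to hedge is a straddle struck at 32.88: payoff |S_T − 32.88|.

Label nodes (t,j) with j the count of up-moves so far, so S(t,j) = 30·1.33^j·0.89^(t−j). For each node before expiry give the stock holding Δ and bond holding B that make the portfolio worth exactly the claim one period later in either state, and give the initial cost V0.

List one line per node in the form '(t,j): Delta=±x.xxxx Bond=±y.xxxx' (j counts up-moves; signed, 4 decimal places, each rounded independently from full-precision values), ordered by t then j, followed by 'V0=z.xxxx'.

(0,0): Delta=0.0636 Bond=4.3086
V0=6.2177

No-arbitrage ⇒ martingale measure with p* = (R−d)/(u−d) = 0.3409.
Terminal payoffs: V(1,0)=6.1800, V(1,1)=7.0200
(0,0): S=30.0000. Δ = (V_up−V_dn)/(S_up−S_dn) = (7.0200−6.1800)/(39.9000−26.7000) = 0.0636. V = [p*·7.0200 + (1−p*)·6.1800]/1.04 = 6.2177. B = V − Δ·S = 4.3086.
Check: Δ(0,0)·S0 + B(0,0) = 6.2177 = V0.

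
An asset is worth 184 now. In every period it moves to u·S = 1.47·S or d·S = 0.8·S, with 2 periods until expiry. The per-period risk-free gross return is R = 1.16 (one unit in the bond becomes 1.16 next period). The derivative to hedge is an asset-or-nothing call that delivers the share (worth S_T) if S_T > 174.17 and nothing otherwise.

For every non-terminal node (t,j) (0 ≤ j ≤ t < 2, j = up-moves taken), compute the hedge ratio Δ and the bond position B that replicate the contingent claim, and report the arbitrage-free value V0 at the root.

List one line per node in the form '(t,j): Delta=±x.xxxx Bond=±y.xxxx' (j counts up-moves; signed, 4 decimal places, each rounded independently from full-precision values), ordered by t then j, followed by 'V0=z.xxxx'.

(0,0): Delta=1.3810 Bond=-88.8406
(1,0): Delta=2.1940 Bond=-222.7319
(1,1): Delta=1.0000 Bond=0.0000
V0=165.2649

No-arbitrage ⇒ martingale measure with p* = (R−d)/(u−d) = 0.5373.
Payoff layer (t=2): V(2,0)=0.0000, V(2,1)=216.3840, V(2,2)=397.6056
Node (1,0) S=147.2000: V=(p*·216.3840+(1−p*)·0.0000)/1.16=100.2293; Δ=(216.3840−0.0000)/(216.3840−117.7600)=2.1940; B=V−Δ·S=-222.7319
Node (1,1) S=270.4800: V=(p*·397.6056+(1−p*)·216.3840)/1.16=270.4800; Δ=(397.6056−216.3840)/(397.6056−216.3840)=1.0000; B=V−Δ·S=0.0000
Node (0,0) S=184.0000: V=(p*·270.4800+(1−p*)·100.2293)/1.16=165.2649; Δ=(270.4800−100.2293)/(270.4800−147.2000)=1.3810; B=V−Δ·S=-88.8406
Check: Δ(0,0)·S0 + B(0,0) = 165.2649 = V0.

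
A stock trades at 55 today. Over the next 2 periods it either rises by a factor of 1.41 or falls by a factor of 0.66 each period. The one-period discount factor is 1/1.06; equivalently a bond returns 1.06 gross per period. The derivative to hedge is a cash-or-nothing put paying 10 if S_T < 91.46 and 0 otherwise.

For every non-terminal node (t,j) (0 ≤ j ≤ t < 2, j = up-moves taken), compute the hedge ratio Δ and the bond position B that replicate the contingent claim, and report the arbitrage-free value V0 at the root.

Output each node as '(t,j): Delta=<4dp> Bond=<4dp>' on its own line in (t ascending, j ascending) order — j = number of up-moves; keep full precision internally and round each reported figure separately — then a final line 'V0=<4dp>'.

The replicating-portfolio and risk-neutral prices coincide; use p* = (1.06−0.66)/(1.41−0.66) = 0.5333 for the latter.
At expiry t=2: V(2,0)=10.0000, V(2,1)=10.0000, V(2,2)=0.0000
  t=1,j=0: stock 36.3000 → up 51.1830 (V=10.0000), down 23.9580 (V=10.0000). Price 9.4340; hedge Δ=0.0000, bond B=9.4340.
  t=1,j=1: stock 77.5500 → up 109.3455 (V=0.0000), down 51.1830 (V=10.0000). Price 4.4025; hedge Δ=-0.1719, bond B=17.7358.
  t=0,j=0: stock 55.0000 → up 77.5500 (V=4.4025), down 36.3000 (V=9.4340). Price 6.3684; hedge Δ=-0.1220, bond B=13.0770.
The time-0 hedge costs 6.3684, which is the no-arbitrage price.

(0,0): Delta=-0.1220 Bond=13.0770
(1,0): Delta=0.0000 Bond=9.4340
(1,1): Delta=-0.1719 Bond=17.7358
V0=6.3684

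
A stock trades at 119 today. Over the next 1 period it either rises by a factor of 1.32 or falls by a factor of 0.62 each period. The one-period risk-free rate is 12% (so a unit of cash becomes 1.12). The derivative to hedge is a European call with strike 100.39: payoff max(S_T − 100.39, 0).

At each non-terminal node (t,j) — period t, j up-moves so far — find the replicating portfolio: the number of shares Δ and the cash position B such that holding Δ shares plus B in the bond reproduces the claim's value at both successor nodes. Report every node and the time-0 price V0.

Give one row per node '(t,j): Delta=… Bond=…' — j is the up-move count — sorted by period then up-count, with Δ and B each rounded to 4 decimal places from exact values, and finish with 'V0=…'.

(0,0): Delta=0.6806 Bond=-44.8314
V0=36.1543

No-arbitrage ⇒ martingale measure with p* = (R−d)/(u−d) = 0.7143.
At expiry t=1: V(1,0)=0.0000, V(1,1)=56.6900
  t=0,j=0: stock 119.0000 → up 157.0800 (V=56.6900), down 73.7800 (V=0.0000). Price 36.1543; hedge Δ=0.6806, bond B=-44.8314.
The time-0 hedge costs 36.1543, which is the no-arbitrage price.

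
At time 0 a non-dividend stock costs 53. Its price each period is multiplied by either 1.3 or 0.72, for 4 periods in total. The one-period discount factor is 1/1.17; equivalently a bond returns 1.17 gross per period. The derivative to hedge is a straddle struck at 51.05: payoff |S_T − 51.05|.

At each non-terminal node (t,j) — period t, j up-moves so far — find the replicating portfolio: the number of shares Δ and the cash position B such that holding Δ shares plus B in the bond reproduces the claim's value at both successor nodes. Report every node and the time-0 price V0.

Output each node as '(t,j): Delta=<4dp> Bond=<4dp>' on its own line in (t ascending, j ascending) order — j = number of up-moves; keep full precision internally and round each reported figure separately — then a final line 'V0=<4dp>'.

Since d<R<u, set p* = (R−d)/(u−d) = 0.7759; price each node as the discounted p*-expectation of its children.
Terminal payoffs: V(4,0)=36.8069, V(4,1)=25.3332, V(4,2)=4.6169, V(4,3)=32.7875, V(4,4)=100.3233
  t=3,j=0: stock 19.7821 → up 25.7168 (V=25.3332), down 14.2431 (V=36.8069). Price 23.8503; hedge Δ=-1.0000, bond B=43.6325.
  t=3,j=1: stock 35.7178 → up 46.4331 (V=4.6169), down 25.7168 (V=25.3332). Price 7.9147; hedge Δ=-1.0000, bond B=43.6325.
  t=3,j=2: stock 64.4904 → up 83.8375 (V=32.7875), down 46.4331 (V=4.6169). Price 22.6269; hedge Δ=0.7531, bond B=-25.9432.
  t=3,j=3: stock 116.4410 → up 151.3733 (V=100.3233), down 83.8375 (V=32.7875). Price 72.8085; hedge Δ=1.0000, bond B=-43.6325.
  t=2,j=0: stock 27.4752 → up 35.7178 (V=7.9147), down 19.7821 (V=23.8503). Price 9.8175; hedge Δ=-1.0000, bond B=37.2927.
  t=2,j=1: stock 49.6080 → up 64.4904 (V=22.6269), down 35.7178 (V=7.9147). Price 16.5208; hedge Δ=0.5113, bond B=-8.8450.
  t=2,j=2: stock 89.5700 → up 116.4410 (V=72.8085), down 64.4904 (V=22.6269). Price 52.6162; hedge Δ=0.9659, bond B=-33.9040.
  t=1,j=0: stock 38.1600 → up 49.6080 (V=16.5208), down 27.4752 (V=9.8175). Price 12.8362; hedge Δ=0.3029, bond B=1.2788.
  t=1,j=1: stock 68.9000 → up 89.5700 (V=52.6162), down 49.6080 (V=16.5208). Price 38.0563; hedge Δ=0.9032, bond B=-24.1772.
  t=0,j=0: stock 53.0000 → up 68.9000 (V=38.0563), down 38.1600 (V=12.8362). Price 27.6953; hedge Δ=0.8204, bond B=-15.7876.
Check: Δ(0,0)·S0 + B(0,0) = 27.6953 = V0.

(0,0): Delta=0.8204 Bond=-15.7876
(1,0): Delta=0.3029 Bond=1.2788
(1,1): Delta=0.9032 Bond=-24.1772
(2,0): Delta=-1.0000 Bond=37.2927
(2,1): Delta=0.5113 Bond=-8.8450
(2,2): Delta=0.9659 Bond=-33.9040
(3,0): Delta=-1.0000 Bond=43.6325
(3,1): Delta=-1.0000 Bond=43.6325
(3,2): Delta=0.7531 Bond=-25.9432
(3,3): Delta=1.0000 Bond=-43.6325
V0=27.6953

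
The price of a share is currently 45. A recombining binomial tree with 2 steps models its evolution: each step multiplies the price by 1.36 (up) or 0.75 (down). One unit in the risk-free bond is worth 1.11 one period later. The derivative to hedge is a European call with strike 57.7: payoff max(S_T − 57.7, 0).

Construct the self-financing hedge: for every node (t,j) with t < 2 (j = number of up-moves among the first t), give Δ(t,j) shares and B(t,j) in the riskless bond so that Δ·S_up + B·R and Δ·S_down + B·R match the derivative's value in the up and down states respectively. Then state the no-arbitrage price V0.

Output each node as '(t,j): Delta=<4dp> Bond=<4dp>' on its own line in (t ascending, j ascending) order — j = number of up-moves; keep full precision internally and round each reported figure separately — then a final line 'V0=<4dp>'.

The replicating-portfolio and risk-neutral prices coincide; use p* = (1.11−0.75)/(1.36−0.75) = 0.5902 for the latter.
Terminal payoffs: V(2,0)=0.0000, V(2,1)=0.0000, V(2,2)=25.5320
(1,0): S=33.7500. Δ = (V_up−V_dn)/(S_up−S_dn) = (0.0000−0.0000)/(45.9000−25.3125) = 0.0000. V = [p*·0.0000 + (1−p*)·0.0000]/1.11 = 0.0000. B = V − Δ·S = 0.0000.
(1,1): S=61.2000. Δ = (V_up−V_dn)/(S_up−S_dn) = (25.5320−0.0000)/(83.2320−45.9000) = 0.6839. V = [p*·25.5320 + (1−p*)·0.0000]/1.11 = 13.5748. B = V − Δ·S = -28.2809.
(0,0): S=45.0000. Δ = (V_up−V_dn)/(S_up−S_dn) = (13.5748−0.0000)/(61.2000−33.7500) = 0.4945. V = [p*·13.5748 + (1−p*)·0.0000]/1.11 = 7.2175. B = V − Δ·S = -15.0364.
Each (Δ,B) replicates both successor values, so the strategy is self-financing and V0 is arbitrage-free.

(0,0): Delta=0.4945 Bond=-15.0364
(1,0): Delta=0.0000 Bond=0.0000
(1,1): Delta=0.6839 Bond=-28.2809
V0=7.2175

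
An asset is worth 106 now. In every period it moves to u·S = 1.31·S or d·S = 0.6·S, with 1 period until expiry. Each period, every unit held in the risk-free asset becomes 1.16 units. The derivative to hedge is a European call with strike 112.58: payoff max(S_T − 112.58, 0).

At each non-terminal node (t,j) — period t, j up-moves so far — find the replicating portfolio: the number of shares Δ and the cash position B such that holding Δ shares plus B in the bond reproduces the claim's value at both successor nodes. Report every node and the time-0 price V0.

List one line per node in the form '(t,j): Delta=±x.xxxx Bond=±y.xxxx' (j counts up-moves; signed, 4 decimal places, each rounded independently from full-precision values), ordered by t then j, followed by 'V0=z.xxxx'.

No-arbitrage ⇒ martingale measure with p* = (R−d)/(u−d) = 0.7887.
Terminal payoffs: V(1,0)=0.0000, V(1,1)=26.2800
(0,0): S=106.0000. Δ = (V_up−V_dn)/(S_up−S_dn) = (26.2800−0.0000)/(138.8600−63.6000) = 0.3492. V = [p*·26.2800 + (1−p*)·0.0000]/1.16 = 17.8689. B = V − Δ·S = -19.1452.
Self-financing check: at every node Δ·S+B equals the discounted successor values.

(0,0): Delta=0.3492 Bond=-19.1452
V0=17.8689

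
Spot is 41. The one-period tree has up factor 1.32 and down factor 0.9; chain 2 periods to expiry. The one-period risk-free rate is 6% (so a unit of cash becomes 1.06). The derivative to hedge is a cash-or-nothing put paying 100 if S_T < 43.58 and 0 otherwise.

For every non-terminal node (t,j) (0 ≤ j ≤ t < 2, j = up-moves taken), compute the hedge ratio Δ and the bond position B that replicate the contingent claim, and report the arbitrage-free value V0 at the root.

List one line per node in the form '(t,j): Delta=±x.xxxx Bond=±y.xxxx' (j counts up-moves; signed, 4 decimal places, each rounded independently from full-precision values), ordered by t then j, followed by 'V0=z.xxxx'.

Risk-neutral probability p* = (R−d)/(u−d) = (1.06−0.9)/(1.32−0.9) = 0.3810.
Payoff layer (t=2): V(2,0)=100.0000, V(2,1)=0.0000, V(2,2)=0.0000
Node (1,0) S=36.9000: V=(p*·0.0000+(1−p*)·100.0000)/1.06=58.4007; Δ=(0.0000−100.0000)/(48.7080−33.2100)=-6.4524; B=V−Δ·S=296.4960
Node (1,1) S=54.1200: V=(p*·0.0000+(1−p*)·0.0000)/1.06=0.0000; Δ=(0.0000−0.0000)/(71.4384−48.7080)=0.0000; B=V−Δ·S=0.0000
Node (0,0) S=41.0000: V=(p*·0.0000+(1−p*)·58.4007)/1.06=34.1064; Δ=(0.0000−58.4007)/(54.1200−36.9000)=-3.3914; B=V−Δ·S=173.1558
Each (Δ,B) replicates both successor values, so the strategy is self-financing and V0 is arbitrage-free.

(0,0): Delta=-3.3914 Bond=173.1558
(1,0): Delta=-6.4524 Bond=296.4960
(1,1): Delta=0.0000 Bond=0.0000
V0=34.1064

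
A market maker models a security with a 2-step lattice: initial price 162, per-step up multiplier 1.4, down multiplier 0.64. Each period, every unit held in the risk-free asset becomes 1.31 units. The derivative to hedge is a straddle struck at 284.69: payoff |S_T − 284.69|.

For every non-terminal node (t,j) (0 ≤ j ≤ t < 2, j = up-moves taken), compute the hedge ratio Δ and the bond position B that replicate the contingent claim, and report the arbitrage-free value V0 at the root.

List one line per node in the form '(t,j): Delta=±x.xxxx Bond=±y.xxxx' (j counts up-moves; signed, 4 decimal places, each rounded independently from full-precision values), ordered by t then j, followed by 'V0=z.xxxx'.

Since d<R<u, set p* = (R−d)/(u−d) = 0.8816; price each node as the discounted p*-expectation of its children.
Payoff layer (t=2): V(2,0)=218.3348, V(2,1)=139.5380, V(2,2)=32.8300
(1,0): S=103.6800. Δ = (V_up−V_dn)/(S_up−S_dn) = (139.5380−218.3348)/(145.1520−66.3552) = -1.0000. V = [p*·139.5380 + (1−p*)·218.3348]/1.31 = 113.6406. B = V − Δ·S = 217.3206.
(1,1): S=226.8000. Δ = (V_up−V_dn)/(S_up−S_dn) = (32.8300−139.5380)/(317.5200−145.1520) = -0.6191. V = [p*·32.8300 + (1−p*)·139.5380]/1.31 = 34.7072. B = V − Δ·S = 175.1125.
(0,0): S=162.0000. Δ = (V_up−V_dn)/(S_up−S_dn) = (34.7072−113.6406)/(226.8000−103.6800) = -0.6411. V = [p*·34.7072 + (1−p*)·113.6406]/1.31 = 33.6295. B = V − Δ·S = 137.4892.
The time-0 hedge costs 33.6295, which is the no-arbitrage price.

(0,0): Delta=-0.6411 Bond=137.4892
(1,0): Delta=-1.0000 Bond=217.3206
(1,1): Delta=-0.6191 Bond=175.1125
V0=33.6295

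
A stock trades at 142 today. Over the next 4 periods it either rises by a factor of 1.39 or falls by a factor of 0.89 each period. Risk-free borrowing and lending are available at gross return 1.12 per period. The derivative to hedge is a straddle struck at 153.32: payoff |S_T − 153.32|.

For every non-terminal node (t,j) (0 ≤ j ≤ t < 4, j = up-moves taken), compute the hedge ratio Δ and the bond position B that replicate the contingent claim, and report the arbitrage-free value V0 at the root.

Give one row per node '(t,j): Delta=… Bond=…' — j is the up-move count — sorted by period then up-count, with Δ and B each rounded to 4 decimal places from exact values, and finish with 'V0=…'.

(0,0): Delta=0.7276 Bond=-46.5989
(1,0): Delta=0.4541 Bond=-17.6197
(1,1): Delta=0.9332 Bond=-92.7742
(2,0): Delta=-0.0652 Bond=38.6759
(2,1): Delta=0.8444 Bond=-88.3022
(2,2): Delta=1.0000 Bond=-122.2258
(3,0): Delta=-1.0000 Bond=136.8929
(3,1): Delta=0.6374 Bond=-66.5329
(3,2): Delta=1.0000 Bond=-136.8929
(3,3): Delta=1.0000 Bond=-136.8929
V0=56.7232

Risk-neutral probability p* = (R−d)/(u−d) = (1.12−0.89)/(1.39−0.89) = 0.4600.
Payoff layer (t=4): V(4,0)=64.2260, V(4,1)=14.1732, V(4,2)=63.9991, V(4,3)=186.0885, V(4,4)=376.7675
(3,0): S=100.1056. Δ = (V_up−V_dn)/(S_up−S_dn) = (14.1732−64.2260)/(139.1468−89.0940) = -1.0000. V = [p*·14.1732 + (1−p*)·64.2260]/1.12 = 36.7873. B = V − Δ·S = 136.8929.
(3,1): S=156.3447. Δ = (V_up−V_dn)/(S_up−S_dn) = (63.9991−14.1732)/(217.3191−139.1468) = 0.6374. V = [p*·63.9991 + (1−p*)·14.1732]/1.12 = 33.1189. B = V − Δ·S = -66.5329.
(3,2): S=244.1788. Δ = (V_up−V_dn)/(S_up−S_dn) = (186.0885−63.9991)/(339.4085−217.3191) = 1.0000. V = [p*·186.0885 + (1−p*)·63.9991]/1.12 = 107.2859. B = V − Δ·S = -136.8929.
(3,3): S=381.3579. Δ = (V_up−V_dn)/(S_up−S_dn) = (376.7675−186.0885)/(530.0875−339.4085) = 1.0000. V = [p*·376.7675 + (1−p*)·186.0885]/1.12 = 244.4650. B = V − Δ·S = -136.8929.
(2,0): S=112.4782. Δ = (V_up−V_dn)/(S_up−S_dn) = (33.1189−36.7873)/(156.3447−100.1056) = -0.0652. V = [p*·33.1189 + (1−p*)·36.7873]/1.12 = 31.3391. B = V − Δ·S = 38.6759.
(2,1): S=175.6682. Δ = (V_up−V_dn)/(S_up−S_dn) = (107.2859−33.1189)/(244.1788−156.3447) = 0.8444. V = [p*·107.2859 + (1−p*)·33.1189]/1.12 = 60.0319. B = V − Δ·S = -88.3022.
(2,2): S=274.3582. Δ = (V_up−V_dn)/(S_up−S_dn) = (244.4650−107.2859)/(381.3579−244.1788) = 1.0000. V = [p*·244.4650 + (1−p*)·107.2859]/1.12 = 152.1324. B = V − Δ·S = -122.2258.
(1,0): S=126.3800. Δ = (V_up−V_dn)/(S_up−S_dn) = (60.0319−31.3391)/(175.6682−112.4782) = 0.4541. V = [p*·60.0319 + (1−p*)·31.3391]/1.12 = 39.7659. B = V − Δ·S = -17.6197.
(1,1): S=197.3800. Δ = (V_up−V_dn)/(S_up−S_dn) = (152.1324−60.0319)/(274.3582−175.6682) = 0.9332. V = [p*·152.1324 + (1−p*)·60.0319]/1.12 = 91.4269. B = V − Δ·S = -92.7742.
(0,0): S=142.0000. Δ = (V_up−V_dn)/(S_up−S_dn) = (91.4269−39.7659)/(197.3800−126.3800) = 0.7276. V = [p*·91.4269 + (1−p*)·39.7659]/1.12 = 56.7232. B = V − Δ·S = -46.5989.
Each (Δ,B) replicates both successor values, so the strategy is self-financing and V0 is arbitrage-free.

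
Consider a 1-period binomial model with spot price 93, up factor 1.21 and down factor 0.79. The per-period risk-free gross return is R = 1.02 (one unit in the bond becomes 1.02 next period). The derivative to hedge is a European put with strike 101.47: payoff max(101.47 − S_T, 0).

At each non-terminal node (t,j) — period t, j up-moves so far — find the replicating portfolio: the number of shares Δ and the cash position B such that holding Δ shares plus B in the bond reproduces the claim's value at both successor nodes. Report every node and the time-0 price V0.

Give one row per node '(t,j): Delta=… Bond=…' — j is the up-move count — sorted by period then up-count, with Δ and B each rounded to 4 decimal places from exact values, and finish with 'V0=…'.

Since d<R<u, set p* = (R−d)/(u−d) = 0.5476; price each node as the discounted p*-expectation of its children.
At expiry t=1: V(1,0)=28.0000, V(1,1)=0.0000
(0,0): S=93.0000. Δ = (V_up−V_dn)/(S_up−S_dn) = (0.0000−28.0000)/(112.5300−73.4700) = -0.7168. V = [p*·0.0000 + (1−p*)·28.0000]/1.02 = 12.4183. B = V − Δ·S = 79.0850.
Each (Δ,B) replicates both successor values, so the strategy is self-financing and V0 is arbitrage-free.

(0,0): Delta=-0.7168 Bond=79.0850
V0=12.4183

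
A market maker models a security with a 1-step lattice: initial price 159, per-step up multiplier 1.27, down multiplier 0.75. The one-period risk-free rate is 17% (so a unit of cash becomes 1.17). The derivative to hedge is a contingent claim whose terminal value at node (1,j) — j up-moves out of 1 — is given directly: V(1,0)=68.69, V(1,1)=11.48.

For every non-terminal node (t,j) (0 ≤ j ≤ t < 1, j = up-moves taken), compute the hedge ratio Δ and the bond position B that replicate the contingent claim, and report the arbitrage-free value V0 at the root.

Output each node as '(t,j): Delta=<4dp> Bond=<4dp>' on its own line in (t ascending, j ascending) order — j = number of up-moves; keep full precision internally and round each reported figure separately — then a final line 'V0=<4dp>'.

(0,0): Delta=-0.6919 Bond=129.2345
V0=19.2153

Under the risk-neutral measure, an up-move has probability p* = (R−d)/(u−d) = 0.8077 and values discount at R = 1.17.
Payoff layer (t=1): V(1,0)=68.6900, V(1,1)=11.4800
(0,0): S=159.0000. Δ = (V_up−V_dn)/(S_up−S_dn) = (11.4800−68.6900)/(201.9300−119.2500) = -0.6919. V = [p*·11.4800 + (1−p*)·68.6900]/1.17 = 19.2153. B = V − Δ·S = 129.2345.
Check: Δ(0,0)·S0 + B(0,0) = 19.2153 = V0.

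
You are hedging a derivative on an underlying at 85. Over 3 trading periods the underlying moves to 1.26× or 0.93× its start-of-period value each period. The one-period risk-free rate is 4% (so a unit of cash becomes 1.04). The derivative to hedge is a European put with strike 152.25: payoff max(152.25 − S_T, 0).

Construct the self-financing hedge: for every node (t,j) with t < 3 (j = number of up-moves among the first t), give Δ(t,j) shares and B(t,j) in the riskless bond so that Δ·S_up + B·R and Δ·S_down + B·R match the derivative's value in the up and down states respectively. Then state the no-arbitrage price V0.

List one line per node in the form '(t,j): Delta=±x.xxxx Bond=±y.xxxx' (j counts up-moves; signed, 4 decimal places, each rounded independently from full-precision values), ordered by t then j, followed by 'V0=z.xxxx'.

Since d<R<u, set p* = (R−d)/(u−d) = 0.3333; price each node as the discounted p*-expectation of its children.
Terminal payoffs: V(3,0)=83.8797, V(3,1)=59.6192, V(3,2)=26.7502, V(3,3)=0.0000
Node (2,0) S=73.5165: V=(p*·59.6192+(1−p*)·83.8797)/1.04=72.8777; Δ=(59.6192−83.8797)/(92.6308−68.3703)=-1.0000; B=V−Δ·S=146.3942
Node (2,1) S=99.6030: V=(p*·26.7502+(1−p*)·59.6192)/1.04=46.7912; Δ=(26.7502−59.6192)/(125.4998−92.6308)=-1.0000; B=V−Δ·S=146.3942
Node (2,2) S=134.9460: V=(p*·0.0000+(1−p*)·26.7502)/1.04=17.1476; Δ=(0.0000−26.7502)/(170.0320−125.4998)=-0.6007; B=V−Δ·S=98.2088
Node (1,0) S=79.0500: V=(p*·46.7912+(1−p*)·72.8777)/1.04=61.7137; Δ=(46.7912−72.8777)/(99.6030−73.5165)=-1.0000; B=V−Δ·S=140.7637
Node (1,1) S=107.1000: V=(p*·17.1476+(1−p*)·46.7912)/1.04=35.4904; Δ=(17.1476−46.7912)/(134.9460−99.6030)=-0.8387; B=V−Δ·S=125.3197
Node (0,0) S=85.0000: V=(p*·35.4904+(1−p*)·61.7137)/1.04=50.9352; Δ=(35.4904−61.7137)/(107.1000−79.0500)=-0.9349; B=V−Δ·S=130.3997
Root portfolio cost Δ·85+B reproduces V0=50.9352.

(0,0): Delta=-0.9349 Bond=130.3997
(1,0): Delta=-1.0000 Bond=140.7637
(1,1): Delta=-0.8387 Bond=125.3197
(2,0): Delta=-1.0000 Bond=146.3942
(2,1): Delta=-1.0000 Bond=146.3942
(2,2): Delta=-0.6007 Bond=98.2088
V0=50.9352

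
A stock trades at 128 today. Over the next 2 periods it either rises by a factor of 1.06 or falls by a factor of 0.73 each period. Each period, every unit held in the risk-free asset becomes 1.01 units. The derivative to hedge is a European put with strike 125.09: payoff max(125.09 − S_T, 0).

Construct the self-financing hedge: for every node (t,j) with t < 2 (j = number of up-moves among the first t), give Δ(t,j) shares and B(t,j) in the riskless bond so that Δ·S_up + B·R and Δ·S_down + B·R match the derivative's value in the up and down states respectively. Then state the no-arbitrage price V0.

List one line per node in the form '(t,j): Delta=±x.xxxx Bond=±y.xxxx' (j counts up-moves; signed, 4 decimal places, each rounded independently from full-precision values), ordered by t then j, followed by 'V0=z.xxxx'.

Risk-neutral probability p* = (R−d)/(u−d) = (1.01−0.73)/(1.06−0.73) = 0.8485.
Terminal values V(2,·): V(2,0)=56.8788, V(2,1)=26.0436, V(2,2)=0.0000
(1,0): S=93.4400. Δ = (V_up−V_dn)/(S_up−S_dn) = (26.0436−56.8788)/(99.0464−68.2112) = -1.0000. V = [p*·26.0436 + (1−p*)·56.8788]/1.01 = 30.4115. B = V − Δ·S = 123.8515.
(1,1): S=135.6800. Δ = (V_up−V_dn)/(S_up−S_dn) = (0.0000−26.0436)/(143.8208−99.0464) = -0.5817. V = [p*·0.0000 + (1−p*)·26.0436]/1.01 = 3.9069. B = V − Δ·S = 82.8269.
(0,0): S=128.0000. Δ = (V_up−V_dn)/(S_up−S_dn) = (3.9069−30.4115)/(135.6800−93.4400) = -0.6275. V = [p*·3.9069 + (1−p*)·30.4115]/1.01 = 7.8443. B = V − Δ·S = 88.1612.
Check: Δ(0,0)·S0 + B(0,0) = 7.8443 = V0.

(0,0): Delta=-0.6275 Bond=88.1612
(1,0): Delta=-1.0000 Bond=123.8515
(1,1): Delta=-0.5817 Bond=82.8269
V0=7.8443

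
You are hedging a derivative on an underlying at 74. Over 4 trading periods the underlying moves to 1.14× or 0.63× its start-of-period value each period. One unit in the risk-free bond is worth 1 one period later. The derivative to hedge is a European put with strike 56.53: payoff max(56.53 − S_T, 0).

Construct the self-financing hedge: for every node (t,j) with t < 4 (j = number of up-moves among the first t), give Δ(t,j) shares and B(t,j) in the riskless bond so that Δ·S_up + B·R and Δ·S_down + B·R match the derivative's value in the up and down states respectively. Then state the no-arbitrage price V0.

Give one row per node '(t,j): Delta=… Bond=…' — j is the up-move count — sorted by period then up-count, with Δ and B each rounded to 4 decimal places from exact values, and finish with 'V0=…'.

(0,0): Delta=-0.2902 Bond=28.2297
(1,0): Delta=-0.7224 Bond=48.3770
(1,1): Delta=-0.1999 Bond=20.6064
(2,0): Delta=-1.0000 Bond=56.5300
(2,1): Delta=-0.6644 Bond=45.2921
(2,2): Delta=-0.1028 Bond=11.2659
(3,0): Delta=-1.0000 Bond=56.5300
(3,1): Delta=-1.0000 Bond=56.5300
(3,2): Delta=-0.5942 Bond=41.0399
(3,3): Delta=0.0000 Bond=0.0000
V0=6.7512

Since d<R<u, set p* = (R−d)/(u−d) = 0.7255; price each node as the discounted p*-expectation of its children.
Terminal payoffs: V(4,0)=44.8728, V(4,1)=35.4360, V(4,2)=18.3600, V(4,3)=0.0000, V(4,4)=0.0000
  t=3,j=0: stock 18.5035 → up 21.0940 (V=35.4360), down 11.6572 (V=44.8728). Price 38.0265; hedge Δ=-1.0000, bond B=56.5300.
  t=3,j=1: stock 33.4825 → up 38.1700 (V=18.3600), down 21.0940 (V=35.4360). Price 23.0475; hedge Δ=-1.0000, bond B=56.5300.
  t=3,j=2: stock 60.5874 → up 69.0696 (V=0.0000), down 38.1700 (V=18.3600). Price 5.0400; hedge Δ=-0.5942, bond B=41.0399.
  t=3,j=3: stock 109.6343 → up 124.9831 (V=0.0000), down 69.0696 (V=0.0000). Price 0.0000; hedge Δ=0.0000, bond B=0.0000.
  t=2,j=0: stock 29.3706 → up 33.4825 (V=23.0475), down 18.5035 (V=38.0265). Price 27.1594; hedge Δ=-1.0000, bond B=56.5300.
  t=2,j=1: stock 53.1468 → up 60.5874 (V=5.0400), down 33.4825 (V=23.0475). Price 9.9832; hedge Δ=-0.6644, bond B=45.2921.
  t=2,j=2: stock 96.1704 → up 109.6343 (V=0.0000), down 60.5874 (V=5.0400). Price 1.3835; hedge Δ=-0.1028, bond B=11.2659.
  t=1,j=0: stock 46.6200 → up 53.1468 (V=9.9832), down 29.3706 (V=27.1594). Price 14.6983; hedge Δ=-0.7224, bond B=48.3770.
  t=1,j=1: stock 84.3600 → up 96.1704 (V=1.3835), down 53.1468 (V=9.9832). Price 3.7442; hedge Δ=-0.1999, bond B=20.6064.
  t=0,j=0: stock 74.0000 → up 84.3600 (V=3.7442), down 46.6200 (V=14.6983). Price 6.7512; hedge Δ=-0.2902, bond B=28.2297.
Each (Δ,B) replicates both successor values, so the strategy is self-financing and V0 is arbitrage-free.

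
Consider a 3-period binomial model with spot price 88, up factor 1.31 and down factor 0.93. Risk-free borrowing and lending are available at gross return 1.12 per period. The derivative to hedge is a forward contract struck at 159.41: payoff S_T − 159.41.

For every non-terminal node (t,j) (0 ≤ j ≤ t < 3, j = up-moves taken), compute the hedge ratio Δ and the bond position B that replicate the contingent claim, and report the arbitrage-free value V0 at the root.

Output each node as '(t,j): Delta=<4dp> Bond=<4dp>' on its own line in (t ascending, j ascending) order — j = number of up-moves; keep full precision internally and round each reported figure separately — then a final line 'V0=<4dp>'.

Risk-neutral probability p* = (R−d)/(u−d) = (1.12−0.93)/(1.31−0.93) = 0.5000.
Terminal payoffs: V(3,0)=-88.6266, V(3,1)=-59.7043, V(3,2)=-18.9644, V(3,3)=38.4220
(2,0): S=76.1112. Δ = (V_up−V_dn)/(S_up−S_dn) = (-59.7043−-88.6266)/(99.7057−70.7834) = 1.0000. V = [p*·-59.7043 + (1−p*)·-88.6266]/1.12 = -66.2192. B = V − Δ·S = -142.3304.
(2,1): S=107.2104. Δ = (V_up−V_dn)/(S_up−S_dn) = (-18.9644−-59.7043)/(140.4456−99.7057) = 1.0000. V = [p*·-18.9644 + (1−p*)·-59.7043]/1.12 = -35.1200. B = V − Δ·S = -142.3304.
(2,2): S=151.0168. Δ = (V_up−V_dn)/(S_up−S_dn) = (38.4220−-18.9644)/(197.8320−140.4456) = 1.0000. V = [p*·38.4220 + (1−p*)·-18.9644]/1.12 = 8.6864. B = V − Δ·S = -142.3304.
(1,0): S=81.8400. Δ = (V_up−V_dn)/(S_up−S_dn) = (-35.1200−-66.2192)/(107.2104−76.1112) = 1.0000. V = [p*·-35.1200 + (1−p*)·-66.2192]/1.12 = -45.2407. B = V − Δ·S = -127.0807.
(1,1): S=115.2800. Δ = (V_up−V_dn)/(S_up−S_dn) = (8.6864−-35.1200)/(151.0168−107.2104) = 1.0000. V = [p*·8.6864 + (1−p*)·-35.1200]/1.12 = -11.8007. B = V − Δ·S = -127.0807.
(0,0): S=88.0000. Δ = (V_up−V_dn)/(S_up−S_dn) = (-11.8007−-45.2407)/(115.2800−81.8400) = 1.0000. V = [p*·-11.8007 + (1−p*)·-45.2407]/1.12 = -25.4649. B = V − Δ·S = -113.4649.
Self-financing check: at every node Δ·S+B equals the discounted successor values.

(0,0): Delta=1.0000 Bond=-113.4649
(1,0): Delta=1.0000 Bond=-127.0807
(1,1): Delta=1.0000 Bond=-127.0807
(2,0): Delta=1.0000 Bond=-142.3304
(2,1): Delta=1.0000 Bond=-142.3304
(2,2): Delta=1.0000 Bond=-142.3304
V0=-25.4649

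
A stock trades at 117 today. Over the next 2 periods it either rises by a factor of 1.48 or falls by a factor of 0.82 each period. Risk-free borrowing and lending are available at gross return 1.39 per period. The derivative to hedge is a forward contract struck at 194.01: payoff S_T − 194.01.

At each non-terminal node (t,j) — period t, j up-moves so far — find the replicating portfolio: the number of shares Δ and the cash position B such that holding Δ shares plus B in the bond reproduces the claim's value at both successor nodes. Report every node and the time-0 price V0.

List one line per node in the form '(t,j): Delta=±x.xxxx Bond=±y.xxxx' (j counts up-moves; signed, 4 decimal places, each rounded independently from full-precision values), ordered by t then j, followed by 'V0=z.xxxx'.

The replicating-portfolio and risk-neutral prices coincide; use p* = (1.39−0.82)/(1.48−0.82) = 0.8636 for the latter.
At expiry t=2: V(2,0)=-115.3392, V(2,1)=-52.0188, V(2,2)=62.2668
(1,0): S=95.9400. Δ = (V_up−V_dn)/(S_up−S_dn) = (-52.0188−-115.3392)/(141.9912−78.6708) = 1.0000. V = [p*·-52.0188 + (1−p*)·-115.3392]/1.39 = -43.6355. B = V − Δ·S = -139.5755.
(1,1): S=173.1600. Δ = (V_up−V_dn)/(S_up−S_dn) = (62.2668−-52.0188)/(256.2768−141.9912) = 1.0000. V = [p*·62.2668 + (1−p*)·-52.0188]/1.39 = 33.5845. B = V − Δ·S = -139.5755.
(0,0): S=117.0000. Δ = (V_up−V_dn)/(S_up−S_dn) = (33.5845−-43.6355)/(173.1600−95.9400) = 1.0000. V = [p*·33.5845 + (1−p*)·-43.6355]/1.39 = 16.5859. B = V − Δ·S = -100.4141.
Self-financing check: at every node Δ·S+B equals the discounted successor values.

(0,0): Delta=1.0000 Bond=-100.4141
(1,0): Delta=1.0000 Bond=-139.5755
(1,1): Delta=1.0000 Bond=-139.5755
V0=16.5859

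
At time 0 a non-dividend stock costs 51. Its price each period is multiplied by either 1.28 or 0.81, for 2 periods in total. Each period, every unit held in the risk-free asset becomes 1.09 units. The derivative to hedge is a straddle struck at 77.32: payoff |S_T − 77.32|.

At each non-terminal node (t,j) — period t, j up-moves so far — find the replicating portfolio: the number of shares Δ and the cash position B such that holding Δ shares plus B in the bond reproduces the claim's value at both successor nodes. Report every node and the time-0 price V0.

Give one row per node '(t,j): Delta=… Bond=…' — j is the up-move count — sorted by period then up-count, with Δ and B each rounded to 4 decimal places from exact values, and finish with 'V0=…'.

Since d<R<u, set p* = (R−d)/(u−d) = 0.5957; price each node as the discounted p*-expectation of its children.
Payoff layer (t=2): V(2,0)=43.8589, V(2,1)=24.4432, V(2,2)=6.2384
(1,0): S=41.3100. Δ = (V_up−V_dn)/(S_up−S_dn) = (24.4432−43.8589)/(52.8768−33.4611) = -1.0000. V = [p*·24.4432 + (1−p*)·43.8589]/1.09 = 29.6258. B = V − Δ·S = 70.9358.
(1,1): S=65.2800. Δ = (V_up−V_dn)/(S_up−S_dn) = (6.2384−24.4432)/(83.5584−52.8768) = -0.5933. V = [p*·6.2384 + (1−p*)·24.4432]/1.09 = 12.4750. B = V − Δ·S = 51.2087.
(0,0): S=51.0000. Δ = (V_up−V_dn)/(S_up−S_dn) = (12.4750−29.6258)/(65.2800−41.3100) = -0.7155. V = [p*·12.4750 + (1−p*)·29.6258]/1.09 = 17.8058. B = V − Δ·S = 54.2967.
Root portfolio cost Δ·51+B reproduces V0=17.8058.

(0,0): Delta=-0.7155 Bond=54.2967
(1,0): Delta=-1.0000 Bond=70.9358
(1,1): Delta=-0.5933 Bond=51.2087
V0=17.8058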